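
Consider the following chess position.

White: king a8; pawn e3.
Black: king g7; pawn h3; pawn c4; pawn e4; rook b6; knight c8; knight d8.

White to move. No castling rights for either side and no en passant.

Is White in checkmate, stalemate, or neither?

White to move; white king on a8.
In check: no.
King squares — a7: attacked by Nc8; b7: attacked by Rb6; b8: attacked by Rb6.
Legal moves for White: none.
Not in check and no legal moves → stalemate.

stalemate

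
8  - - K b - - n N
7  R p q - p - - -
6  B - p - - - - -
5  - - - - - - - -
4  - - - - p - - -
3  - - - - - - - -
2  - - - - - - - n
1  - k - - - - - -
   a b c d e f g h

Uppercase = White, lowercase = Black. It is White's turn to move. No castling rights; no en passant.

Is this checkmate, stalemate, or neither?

checkmate

White to move; white king on c8.
In check: yes, from the black queen on c7.
King squares — b7: attacked by Qc7; c7: attacked by Bd8; d7: attacked by Qc7; b8: attacked by Qc7; d8: attacked by Qc7.
Legal moves for White: none.
In check with no legal moves → checkmate.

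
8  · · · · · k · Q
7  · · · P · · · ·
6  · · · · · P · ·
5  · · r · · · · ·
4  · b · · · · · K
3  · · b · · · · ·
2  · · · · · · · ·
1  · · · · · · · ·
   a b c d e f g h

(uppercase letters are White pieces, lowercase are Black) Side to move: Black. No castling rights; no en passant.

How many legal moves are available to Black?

Black to move; king on f8.
In check: yes, from the white queen on h8.
Legal moves: Kf7.
Count: 1.

1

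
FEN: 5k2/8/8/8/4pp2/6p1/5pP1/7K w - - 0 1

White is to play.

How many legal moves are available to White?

0

White to move; king on h1.
In check: no.
Legal moves: none.
Count: 0.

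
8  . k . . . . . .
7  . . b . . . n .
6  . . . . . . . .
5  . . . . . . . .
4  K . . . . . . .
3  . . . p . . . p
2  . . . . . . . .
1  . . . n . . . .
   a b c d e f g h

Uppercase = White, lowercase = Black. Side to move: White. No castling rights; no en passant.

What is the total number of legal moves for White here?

4

White to move; king on a4.
In check: no.
Legal moves: Kb5, Kb4, Kb3, Ka3.
Count: 4.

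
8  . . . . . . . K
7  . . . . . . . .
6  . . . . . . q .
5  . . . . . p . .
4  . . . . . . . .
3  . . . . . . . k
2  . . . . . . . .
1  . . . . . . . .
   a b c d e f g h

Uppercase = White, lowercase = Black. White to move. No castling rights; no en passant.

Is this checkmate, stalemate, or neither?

White to move; white king on h8.
In check: no.
King squares — g7: attacked by Qg6; h7: attacked by Qg6; g8: attacked by Qg6.
Legal moves for White: none.
Not in check and no legal moves → stalemate.

stalemate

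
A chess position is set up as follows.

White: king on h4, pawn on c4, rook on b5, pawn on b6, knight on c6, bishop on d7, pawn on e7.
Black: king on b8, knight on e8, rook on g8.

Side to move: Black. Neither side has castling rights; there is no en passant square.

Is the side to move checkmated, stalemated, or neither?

neither

Black to move; black king on b8.
In check: yes, from the white knight on c6.
King squares — a7: attacked by Pb6; b7: available; c7: attacked by Pb6; a8: available; c8: attacked by Bd7.
Legal moves for Black: Ka8, Kb7.
Black is in check but has 2 legal moves → neither.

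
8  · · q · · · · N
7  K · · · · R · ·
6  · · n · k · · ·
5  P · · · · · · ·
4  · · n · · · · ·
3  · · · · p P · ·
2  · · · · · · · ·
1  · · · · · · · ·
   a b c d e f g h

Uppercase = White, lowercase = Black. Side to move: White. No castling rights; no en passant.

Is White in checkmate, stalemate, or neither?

checkmate

White to move; white king on a7.
In check: yes, from the black knight on c6.
King squares — a6: attacked by Qc8; b6: attacked by Nc4; b7: attacked by Qc8; a8: attacked by Qc8; b8: attacked by Nc6.
Legal moves for White: none.
In check with no legal moves → checkmate.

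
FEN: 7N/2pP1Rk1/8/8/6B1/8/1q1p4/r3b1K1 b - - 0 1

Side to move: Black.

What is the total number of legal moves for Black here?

Black to move; king on g7.
In check: yes, from the white rook on f7.
Legal moves: Kxh8, Kg8, Kh6.
Count: 3.

3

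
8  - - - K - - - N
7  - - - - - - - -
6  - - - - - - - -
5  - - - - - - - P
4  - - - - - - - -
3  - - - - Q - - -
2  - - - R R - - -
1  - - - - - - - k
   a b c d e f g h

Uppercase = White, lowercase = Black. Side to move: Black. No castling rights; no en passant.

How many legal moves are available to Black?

0

Black to move; king on h1.
In check: no.
Legal moves: none.
Count: 0.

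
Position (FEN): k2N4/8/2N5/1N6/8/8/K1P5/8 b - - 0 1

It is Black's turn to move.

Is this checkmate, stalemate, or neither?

stalemate

Black to move; black king on a8.
In check: no.
King squares — a7: attacked by Nb5; b7: attacked by Nd8; b8: attacked by Nc6.
Legal moves for Black: none.
Not in check and no legal moves → stalemate.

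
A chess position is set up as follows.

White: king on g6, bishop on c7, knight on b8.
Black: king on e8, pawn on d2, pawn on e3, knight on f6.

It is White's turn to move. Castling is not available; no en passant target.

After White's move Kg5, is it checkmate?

After Kg5: black king on e8; in check: no.
Black is not in check, so this cannot be checkmate.

no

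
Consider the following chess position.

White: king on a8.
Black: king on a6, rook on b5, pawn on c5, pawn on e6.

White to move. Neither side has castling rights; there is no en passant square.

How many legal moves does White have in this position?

0

White to move; king on a8.
In check: no.
Legal moves: none.
Count: 0.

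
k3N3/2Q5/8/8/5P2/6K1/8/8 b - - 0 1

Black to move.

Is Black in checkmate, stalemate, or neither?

stalemate

Black to move; black king on a8.
In check: no.
King squares — a7: attacked by Qc7; b7: attacked by Qc7; b8: attacked by Qc7.
Legal moves for Black: none.
Not in check and no legal moves → stalemate.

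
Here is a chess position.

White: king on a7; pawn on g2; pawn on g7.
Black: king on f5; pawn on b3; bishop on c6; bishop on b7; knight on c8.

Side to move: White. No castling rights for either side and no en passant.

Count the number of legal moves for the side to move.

White to move; king on a7.
In check: yes, from the black knight on c8.
Legal moves: Kb8.
Count: 1.

1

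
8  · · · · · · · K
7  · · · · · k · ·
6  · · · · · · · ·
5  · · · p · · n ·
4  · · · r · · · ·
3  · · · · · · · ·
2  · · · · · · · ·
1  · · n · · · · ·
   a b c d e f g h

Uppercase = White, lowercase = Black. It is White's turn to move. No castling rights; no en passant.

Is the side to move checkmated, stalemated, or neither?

White to move; white king on h8.
In check: no.
King squares — g7: attacked by Kf7; h7: attacked by Ng5; g8: attacked by Kf7.
Legal moves for White: none.
Not in check and no legal moves → stalemate.

stalemate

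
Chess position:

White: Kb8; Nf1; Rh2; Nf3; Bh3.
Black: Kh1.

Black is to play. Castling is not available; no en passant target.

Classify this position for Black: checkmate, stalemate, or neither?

checkmate

Black to move; black king on h1.
In check: yes, from the white rook on h2.
King squares — g1: attacked by Nf3; g2: attacked by Rh2; h2: attacked by Nf1.
Legal moves for Black: none.
In check with no legal moves → checkmate.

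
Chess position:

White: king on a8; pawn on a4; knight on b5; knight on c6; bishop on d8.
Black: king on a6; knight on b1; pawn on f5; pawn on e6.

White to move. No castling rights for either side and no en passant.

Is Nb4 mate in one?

yes

After Nb4: black king on a6; in check: yes, from the white knight on b4.
King squares — a5: attacked by Bd8; b5: attacked by Pa4; b6: attacked by Bd8; a7: attacked by Nb5; b7: attacked by Ka8.
Black has no legal moves → checkmate.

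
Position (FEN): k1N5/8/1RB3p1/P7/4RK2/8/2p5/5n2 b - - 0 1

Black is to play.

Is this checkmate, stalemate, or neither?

checkmate

Black to move; black king on a8.
In check: yes, from the white bishop on c6.
King squares — a7: attacked by Nc8; b7: attacked by Rb6; b8: attacked by Rb6.
Legal moves for Black: none.
In check with no legal moves → checkmate.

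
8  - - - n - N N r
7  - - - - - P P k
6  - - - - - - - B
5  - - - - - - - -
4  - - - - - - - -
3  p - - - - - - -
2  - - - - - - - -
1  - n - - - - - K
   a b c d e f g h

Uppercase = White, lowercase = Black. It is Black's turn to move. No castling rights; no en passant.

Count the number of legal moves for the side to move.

0

Black to move; king on h7.
In check: yes, from the white knight on f8.
Legal moves: none.
Count: 0.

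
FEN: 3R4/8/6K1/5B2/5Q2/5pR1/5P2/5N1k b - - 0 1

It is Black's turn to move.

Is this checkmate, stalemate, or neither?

Black to move; black king on h1.
In check: no.
King squares — g1: attacked by Rg3; g2: attacked by Rg3; h2: attacked by Nf1.
Legal moves for Black: none.
Not in check and no legal moves → stalemate.

stalemate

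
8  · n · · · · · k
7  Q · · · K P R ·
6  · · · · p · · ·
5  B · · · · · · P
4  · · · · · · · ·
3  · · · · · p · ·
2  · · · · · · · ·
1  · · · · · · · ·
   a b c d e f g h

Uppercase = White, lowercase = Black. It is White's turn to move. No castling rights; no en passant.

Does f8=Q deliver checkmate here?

After f8=Q: black king on h8; in check: yes, from the white queen on f8.
King squares — g7: attacked by Qf8; h7: attacked by Rg7; g8: attacked by Rg7.
Black has no legal moves → checkmate.

yes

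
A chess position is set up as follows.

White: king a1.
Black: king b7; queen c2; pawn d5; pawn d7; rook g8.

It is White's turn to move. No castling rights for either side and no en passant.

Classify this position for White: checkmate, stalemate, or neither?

White to move; white king on a1.
In check: no.
King squares — b1: attacked by Qc2; a2: attacked by Qc2; b2: attacked by Qc2.
Legal moves for White: none.
Not in check and no legal moves → stalemate.

stalemate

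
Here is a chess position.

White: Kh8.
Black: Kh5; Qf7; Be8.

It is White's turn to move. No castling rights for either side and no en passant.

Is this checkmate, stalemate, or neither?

White to move; white king on h8.
In check: no.
King squares — g7: attacked by Qf7; h7: attacked by Qf7; g8: attacked by Qf7.
Legal moves for White: none.
Not in check and no legal moves → stalemate.

stalemate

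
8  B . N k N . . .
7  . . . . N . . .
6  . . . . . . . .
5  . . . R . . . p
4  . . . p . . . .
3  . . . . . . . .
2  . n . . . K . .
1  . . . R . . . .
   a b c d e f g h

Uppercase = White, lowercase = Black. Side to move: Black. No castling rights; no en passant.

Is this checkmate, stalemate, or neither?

Black to move; black king on d8.
In check: yes, from the white rook on d5.
Legal moves for Black: Kxe8.
Black is in check but has 1 legal move → neither.

neither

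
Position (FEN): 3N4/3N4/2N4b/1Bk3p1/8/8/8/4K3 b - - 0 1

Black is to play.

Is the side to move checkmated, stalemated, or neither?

Black to move; black king on c5.
In check: yes, from the white knight on d7.
Legal moves for Black: Kd6, Kd5, Kxb5.
Black is in check but has 3 legal moves → neither.

neither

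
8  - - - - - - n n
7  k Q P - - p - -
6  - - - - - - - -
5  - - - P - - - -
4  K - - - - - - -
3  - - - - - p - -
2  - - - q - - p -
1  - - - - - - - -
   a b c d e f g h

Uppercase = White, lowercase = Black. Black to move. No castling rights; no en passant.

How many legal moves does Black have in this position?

Black to move; king on a7.
In check: yes, from the white queen on b7.
Legal moves: Kxb7.
Count: 1.

1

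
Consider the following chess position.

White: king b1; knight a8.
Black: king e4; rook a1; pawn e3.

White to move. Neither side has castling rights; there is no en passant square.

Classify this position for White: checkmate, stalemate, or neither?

neither

White to move; white king on b1.
In check: yes, from the black rook on a1.
King squares — a1: available; c1: attacked by Ra1; a2: attacked by Ra1; b2: available; c2: available.
Legal moves for White: Kc2, Kb2, Kxa1.
White is in check but has 3 legal moves → neither.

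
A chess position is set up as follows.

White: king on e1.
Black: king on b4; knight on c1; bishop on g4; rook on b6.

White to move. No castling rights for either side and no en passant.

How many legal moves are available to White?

3

White to move; king on e1.
In check: no.
Legal moves: Kf2, Kd2, Kf1.
Count: 3.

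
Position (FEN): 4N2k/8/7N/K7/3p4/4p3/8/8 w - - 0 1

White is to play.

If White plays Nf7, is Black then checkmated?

After Nf7: black king on h8; in check: yes, from the white knight on f7.
Black has 2 legal replies: Kg8, Kh7.
In check but a legal move exists → not checkmate.

no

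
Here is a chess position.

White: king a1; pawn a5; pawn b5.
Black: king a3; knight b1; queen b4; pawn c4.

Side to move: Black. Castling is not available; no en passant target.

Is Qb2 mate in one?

yes

After Qb2: white king on a1; in check: yes, from the black queen on b2.
King squares — b1: attacked by Qb2; a2: attacked by Qb2; b2: attacked by Ka3.
White has no legal moves → checkmate.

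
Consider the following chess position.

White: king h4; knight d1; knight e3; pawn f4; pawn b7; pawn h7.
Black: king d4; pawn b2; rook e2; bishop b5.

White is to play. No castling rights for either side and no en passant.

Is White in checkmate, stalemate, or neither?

White to move; white king on h4.
In check: no.
Legal moves for White include: Kh5, Kg5, Kg4, Kh3, Kg3, Nf5+, Nd5, Ng4, Nc4, Ng2, Nc2+, Nf1, Nc3, Nf2, Nxb2, h8=Q+, h8=R, h8=B+, ... (list truncated; more exist).
White has legal moves and is not in check → neither.

neither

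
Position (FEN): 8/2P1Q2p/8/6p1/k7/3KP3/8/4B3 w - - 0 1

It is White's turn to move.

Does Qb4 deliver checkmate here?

yes

After Qb4: black king on a4; in check: yes, from the white queen on b4.
King squares — a3: attacked by Qb4; b3: attacked by Qb4; b4: attacked by Be1; a5: attacked by Qb4; b5: attacked by Qb4.
Black has no legal moves → checkmate.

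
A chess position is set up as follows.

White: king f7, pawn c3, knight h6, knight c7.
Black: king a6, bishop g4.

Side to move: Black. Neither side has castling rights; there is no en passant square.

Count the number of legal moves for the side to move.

Black to move; king on a6.
In check: yes, from the white knight on c7.
Legal moves: Kb7, Ka7, Kb6, Ka5.
Count: 4.

4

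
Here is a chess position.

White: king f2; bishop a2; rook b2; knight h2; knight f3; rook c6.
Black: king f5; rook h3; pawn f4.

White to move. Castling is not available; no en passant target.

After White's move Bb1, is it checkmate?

yes

After Bb1: black king on f5; in check: yes, from the white bishop on b1.
King squares — e4: attacked by Bb1; f4: own pawn; g4: attacked by Nh2; e5: attacked by Nf3; g5: attacked by Nf3; e6: attacked by Rc6; f6: attacked by Rc6; g6: attacked by Bb1.
Black has no legal moves → checkmate.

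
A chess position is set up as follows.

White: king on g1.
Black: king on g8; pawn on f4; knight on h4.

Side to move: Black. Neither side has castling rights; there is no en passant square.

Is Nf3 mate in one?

no

After Nf3: white king on g1; in check: yes, from the black knight on f3.
White has 4 legal replies: Kg2, Kf2, Kh1, Kf1.
In check but a legal move exists → not checkmate.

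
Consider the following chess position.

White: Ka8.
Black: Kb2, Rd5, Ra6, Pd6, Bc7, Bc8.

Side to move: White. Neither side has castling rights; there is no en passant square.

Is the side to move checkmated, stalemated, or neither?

White to move; white king on a8.
In check: yes, from the black rook on a6.
King squares — a7: attacked by Ra6; b7: attacked by Bc8; b8: attacked by Bc7.
Legal moves for White: none.
In check with no legal moves → checkmate.

checkmate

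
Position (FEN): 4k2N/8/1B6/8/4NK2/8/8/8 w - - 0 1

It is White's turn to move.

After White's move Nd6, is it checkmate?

no

After Nd6: black king on e8; in check: yes, from the white knight on d6.
Black has 3 legal replies: Kf8, Ke7, Kd7.
In check but a legal move exists → not checkmate.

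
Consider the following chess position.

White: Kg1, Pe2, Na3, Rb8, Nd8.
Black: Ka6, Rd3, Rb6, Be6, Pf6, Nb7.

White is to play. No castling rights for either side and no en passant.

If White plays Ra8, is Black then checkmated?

yes

After Ra8: black king on a6; in check: yes, from the white rook on a8.
King squares — a5: attacked by Ra8; b5: attacked by Na3; b6: own rook; a7: attacked by Ra8; b7: own knight.
Black has no legal moves → checkmate.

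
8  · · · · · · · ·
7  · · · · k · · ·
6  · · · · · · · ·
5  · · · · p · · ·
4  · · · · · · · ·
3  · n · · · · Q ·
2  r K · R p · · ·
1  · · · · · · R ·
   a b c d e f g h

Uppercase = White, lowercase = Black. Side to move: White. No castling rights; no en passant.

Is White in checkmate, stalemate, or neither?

White to move; white king on b2.
In check: yes, from the black rook on a2.
King squares — a1: attacked by Ra2; b1: available; c1: attacked by Nb3; a2: available; c2: attacked by Ra2; a3: attacked by Ra2; b3: available; c3: available.
Legal moves for White: Kc3, Kxb3, Kxa2, Kb1.
White is in check but has 4 legal moves → neither.

neither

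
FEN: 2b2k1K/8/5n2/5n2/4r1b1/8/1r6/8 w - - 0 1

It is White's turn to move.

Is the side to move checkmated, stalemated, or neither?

stalemate

White to move; white king on h8.
In check: no.
King squares — g7: attacked by Nf5; h7: attacked by Nf6; g8: attacked by Nf6.
Legal moves for White: none.
Not in check and no legal moves → stalemate.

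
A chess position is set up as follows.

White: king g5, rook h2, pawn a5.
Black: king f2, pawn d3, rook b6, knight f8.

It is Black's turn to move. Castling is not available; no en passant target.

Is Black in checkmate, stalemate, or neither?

neither

Black to move; black king on f2.
In check: yes, from the white rook on h2.
Legal moves for Black: Kg3, Kf3, Ke3, Kg1, Kf1, Ke1.
Black is in check but has 6 legal moves → neither.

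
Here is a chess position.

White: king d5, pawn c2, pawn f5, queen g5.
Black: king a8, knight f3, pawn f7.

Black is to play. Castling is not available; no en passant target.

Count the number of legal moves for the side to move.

Black to move; king on a8.
In check: no.
Legal moves: Kb8, Kb7, Ka7, Nxg5, Ne5, Nh4, Nd4, Nh2, Nd2, Ng1, Ne1, f6.
Count: 12.

12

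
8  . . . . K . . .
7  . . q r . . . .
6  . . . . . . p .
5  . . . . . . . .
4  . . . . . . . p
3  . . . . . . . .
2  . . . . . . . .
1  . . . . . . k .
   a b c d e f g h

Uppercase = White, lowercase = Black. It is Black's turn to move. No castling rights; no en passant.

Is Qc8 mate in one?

yes

After Qc8: white king on e8; in check: yes, from the black queen on c8.
King squares — d7: attacked by Qc8; e7: attacked by Rd7; f7: attacked by Rd7; d8: attacked by Rd7; f8: attacked by Qc8.
White has no legal moves → checkmate.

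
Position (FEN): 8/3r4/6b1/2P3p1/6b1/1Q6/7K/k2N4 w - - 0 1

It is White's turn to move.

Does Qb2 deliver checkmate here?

After Qb2: black king on a1; in check: yes, from the white queen on b2.
King squares — b1: attacked by Qb2; a2: attacked by Qb2; b2: attacked by Nd1.
Black has no legal moves → checkmate.

yes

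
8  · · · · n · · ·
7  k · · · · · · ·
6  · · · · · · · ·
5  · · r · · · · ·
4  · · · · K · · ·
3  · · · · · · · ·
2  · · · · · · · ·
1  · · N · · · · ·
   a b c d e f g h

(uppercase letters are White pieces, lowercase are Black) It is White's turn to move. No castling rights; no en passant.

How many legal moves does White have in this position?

9

White to move; king on e4.
In check: no.
Legal moves: Kf4, Kd4, Kf3, Ke3, Kd3, Nd3, Nb3, Ne2, Na2.
Count: 9.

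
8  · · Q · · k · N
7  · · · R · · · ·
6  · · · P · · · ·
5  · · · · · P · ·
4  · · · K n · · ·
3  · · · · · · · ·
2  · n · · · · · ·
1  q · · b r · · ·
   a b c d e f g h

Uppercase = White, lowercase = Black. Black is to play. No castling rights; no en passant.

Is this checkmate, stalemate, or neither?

Black to move; black king on f8.
In check: yes, from the white queen on c8.
King squares — e7: attacked by Pd6; f7: attacked by Rd7; g7: attacked by Rd7; e8: attacked by Qc8; g8: attacked by Qc8.
Legal moves for Black: none.
In check with no legal moves → checkmate.

checkmate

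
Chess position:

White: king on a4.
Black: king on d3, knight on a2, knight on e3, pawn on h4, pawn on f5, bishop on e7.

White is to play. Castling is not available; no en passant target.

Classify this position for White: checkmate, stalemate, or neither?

White to move; white king on a4.
In check: no.
Legal moves for White: Kb5, Ka5, Kb3.
White has 3 legal moves and is not in check → neither.

neither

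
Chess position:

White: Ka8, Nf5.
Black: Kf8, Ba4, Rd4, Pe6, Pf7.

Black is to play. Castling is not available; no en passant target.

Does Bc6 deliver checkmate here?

After Bc6: white king on a8; in check: yes, from the black bishop on c6.
White has 2 legal replies: Kb8, Ka7.
In check but a legal move exists → not checkmate.

no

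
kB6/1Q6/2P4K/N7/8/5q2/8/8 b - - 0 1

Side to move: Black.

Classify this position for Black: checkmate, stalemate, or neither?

checkmate

Black to move; black king on a8.
In check: yes, from the white queen on b7.
King squares — a7: attacked by Qb7; b7: attacked by Na5; b8: attacked by Qb7.
Legal moves for Black: none.
In check with no legal moves → checkmate.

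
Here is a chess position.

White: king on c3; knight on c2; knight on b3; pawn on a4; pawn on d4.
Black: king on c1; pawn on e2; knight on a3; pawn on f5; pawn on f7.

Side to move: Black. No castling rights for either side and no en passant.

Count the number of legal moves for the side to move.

2

Black to move; king on c1.
In check: yes, from the white knight on b3.
Legal moves: Kd1, Kb1.
Count: 2.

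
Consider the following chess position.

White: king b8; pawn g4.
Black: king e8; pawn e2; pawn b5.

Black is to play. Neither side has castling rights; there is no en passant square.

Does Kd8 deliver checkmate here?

no

After Kd8: white king on b8; in check: no.
White is not in check, so this cannot be checkmate.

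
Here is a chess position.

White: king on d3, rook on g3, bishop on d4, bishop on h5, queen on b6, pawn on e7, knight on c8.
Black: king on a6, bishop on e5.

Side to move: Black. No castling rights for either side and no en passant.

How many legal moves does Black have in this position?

Black to move; king on a6.
In check: yes, from the white queen on b6.
Legal moves: none.
Count: 0.

0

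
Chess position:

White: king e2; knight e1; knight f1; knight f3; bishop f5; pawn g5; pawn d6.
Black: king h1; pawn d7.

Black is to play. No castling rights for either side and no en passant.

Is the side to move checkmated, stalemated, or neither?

stalemate

Black to move; black king on h1.
In check: no.
King squares — g1: attacked by Nf3; g2: attacked by Ne1; h2: attacked by Nf1.
Legal moves for Black: none.
Not in check and no legal moves → stalemate.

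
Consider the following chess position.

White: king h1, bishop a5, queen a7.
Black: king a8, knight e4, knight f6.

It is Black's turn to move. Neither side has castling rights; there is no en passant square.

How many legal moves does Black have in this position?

1

Black to move; king on a8.
In check: yes, from the white queen on a7.
Legal moves: Kxa7.
Count: 1.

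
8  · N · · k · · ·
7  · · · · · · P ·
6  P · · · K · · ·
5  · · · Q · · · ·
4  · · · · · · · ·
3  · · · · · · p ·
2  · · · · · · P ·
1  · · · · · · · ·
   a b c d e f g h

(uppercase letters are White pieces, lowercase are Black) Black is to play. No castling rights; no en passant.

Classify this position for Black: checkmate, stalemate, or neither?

stalemate

Black to move; black king on e8.
In check: no.
King squares — d7: attacked by Qd5; e7: attacked by Ke6; f7: attacked by Ke6; d8: attacked by Qd5; f8: attacked by Pg7.
Legal moves for Black: none.
Not in check and no legal moves → stalemate.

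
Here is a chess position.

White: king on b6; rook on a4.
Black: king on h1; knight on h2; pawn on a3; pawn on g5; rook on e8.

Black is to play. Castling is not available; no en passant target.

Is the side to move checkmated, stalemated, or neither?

Black to move; black king on h1.
In check: no.
Legal moves for Black include: Rh8, Rg8, Rf8, Rd8, Rc8, Rb8+, Ra8, Re7, Re6+, Re5, Re4, Re3, Re2, Re1, Ng4, Nf3, Nf1, Kg2, ... (list truncated; more exist).
Black has legal moves and is not in check → neither.

neither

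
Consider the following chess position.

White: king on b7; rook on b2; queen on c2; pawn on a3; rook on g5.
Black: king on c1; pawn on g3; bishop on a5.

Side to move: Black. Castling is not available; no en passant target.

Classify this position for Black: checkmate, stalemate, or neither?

Black to move; black king on c1.
In check: yes, from the white queen on c2.
King squares — b1: attacked by Rb2; d1: attacked by Qc2; b2: attacked by Qc2; c2: attacked by Rb2; d2: attacked by Qc2.
Legal moves for Black: none.
In check with no legal moves → checkmate.

checkmate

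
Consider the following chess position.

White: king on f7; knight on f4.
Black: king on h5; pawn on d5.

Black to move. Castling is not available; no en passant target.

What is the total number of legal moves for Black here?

4

Black to move; king on h5.
In check: yes, from the white knight on f4.
Legal moves: Kh6, Kg5, Kh4, Kg4.
Count: 4.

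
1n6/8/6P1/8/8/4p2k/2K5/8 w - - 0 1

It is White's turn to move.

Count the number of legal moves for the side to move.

White to move; king on c2.
In check: no.
Legal moves: Kd3, Kc3, Kb3, Kb2, Kd1, Kc1, Kb1, g7.
Count: 8.

8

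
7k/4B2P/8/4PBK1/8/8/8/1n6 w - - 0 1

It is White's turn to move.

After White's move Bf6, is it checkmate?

yes

After Bf6: black king on h8; in check: yes, from the white bishop on f6.
King squares — g7: attacked by Bf6; h7: attacked by Bf5; g8: attacked by Ph7.
Black has no legal moves → checkmate.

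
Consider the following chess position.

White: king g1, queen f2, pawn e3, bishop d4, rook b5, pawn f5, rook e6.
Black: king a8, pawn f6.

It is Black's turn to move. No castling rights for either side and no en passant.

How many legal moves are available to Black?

0

Black to move; king on a8.
In check: no.
Legal moves: none.
Count: 0.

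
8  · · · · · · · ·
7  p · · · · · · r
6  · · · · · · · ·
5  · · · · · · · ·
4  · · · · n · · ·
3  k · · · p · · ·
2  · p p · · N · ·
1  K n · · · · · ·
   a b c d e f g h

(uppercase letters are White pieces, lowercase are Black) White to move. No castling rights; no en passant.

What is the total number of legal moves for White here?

White to move; king on a1.
In check: yes, from the black pawn on b2.
Legal moves: none.
Count: 0.

0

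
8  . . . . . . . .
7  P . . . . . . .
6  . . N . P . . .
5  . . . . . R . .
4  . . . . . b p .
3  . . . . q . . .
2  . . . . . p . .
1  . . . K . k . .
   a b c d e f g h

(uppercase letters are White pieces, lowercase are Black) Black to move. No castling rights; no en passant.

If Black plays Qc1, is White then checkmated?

yes

After Qc1: white king on d1; in check: yes, from the black queen on c1.
King squares — c1: attacked by Bf4; e1: attacked by Qc1; c2: attacked by Qc1; d2: attacked by Qc1; e2: attacked by Kf1.
White has no legal moves → checkmate.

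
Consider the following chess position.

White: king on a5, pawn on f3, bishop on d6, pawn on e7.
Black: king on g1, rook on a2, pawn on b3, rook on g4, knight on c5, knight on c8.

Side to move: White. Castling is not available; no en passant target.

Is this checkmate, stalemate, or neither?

White to move; white king on a5.
In check: yes, from the black rook on a2.
King squares — a4: attacked by Ra2; b4: attacked by Rg4; b5: available; a6: attacked by Ra2; b6: attacked by Nc8.
Legal moves for White: Kb5.
White is in check but has 1 legal move → neither.

neither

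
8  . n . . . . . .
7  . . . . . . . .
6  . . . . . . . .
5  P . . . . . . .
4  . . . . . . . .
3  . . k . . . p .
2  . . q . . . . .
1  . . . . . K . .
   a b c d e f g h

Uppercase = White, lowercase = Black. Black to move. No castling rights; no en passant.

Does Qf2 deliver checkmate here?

After Qf2: white king on f1; in check: yes, from the black queen on f2.
King squares — e1: attacked by Qf2; g1: attacked by Qf2; e2: attacked by Qf2; f2: attacked by Pg3; g2: attacked by Qf2.
White has no legal moves → checkmate.

yes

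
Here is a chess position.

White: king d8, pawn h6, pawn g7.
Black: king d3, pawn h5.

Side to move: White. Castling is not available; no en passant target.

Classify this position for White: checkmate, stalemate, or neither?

White to move; white king on d8.
In check: no.
Legal moves for White: Ke8, Kc8, Ke7, Kd7, Kc7, g8=Q, g8=R, g8=B, g8=N, h7.
White has 10 legal moves and is not in check → neither.

neither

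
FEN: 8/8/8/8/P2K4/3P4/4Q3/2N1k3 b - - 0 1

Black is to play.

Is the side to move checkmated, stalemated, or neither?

checkmate

Black to move; black king on e1.
In check: yes, from the white queen on e2.
King squares — d1: attacked by Qe2; f1: attacked by Qe2; d2: attacked by Qe2; e2: attacked by Nc1; f2: attacked by Qe2.
Legal moves for Black: none.
In check with no legal moves → checkmate.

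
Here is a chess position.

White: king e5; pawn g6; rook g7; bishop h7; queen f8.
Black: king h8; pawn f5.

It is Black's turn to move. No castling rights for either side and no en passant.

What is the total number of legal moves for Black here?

0

Black to move; king on h8.
In check: yes, from the white queen on f8.
Legal moves: none.
Count: 0.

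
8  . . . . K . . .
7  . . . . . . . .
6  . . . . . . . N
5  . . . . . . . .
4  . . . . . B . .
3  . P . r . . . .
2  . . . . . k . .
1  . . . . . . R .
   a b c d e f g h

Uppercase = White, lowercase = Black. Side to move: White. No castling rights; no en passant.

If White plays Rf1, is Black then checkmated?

After Rf1: black king on f2; in check: yes, from the white rook on f1.
Black has 3 legal replies: Kg2, Ke2, Kxf1.
In check but a legal move exists → not checkmate.

no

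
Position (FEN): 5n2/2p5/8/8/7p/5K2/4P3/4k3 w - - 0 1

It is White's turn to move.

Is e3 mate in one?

After e3: black king on e1; in check: no.
Black is not in check, so this cannot be checkmate.

no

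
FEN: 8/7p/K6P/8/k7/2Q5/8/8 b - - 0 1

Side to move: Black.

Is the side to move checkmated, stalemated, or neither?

Black to move; black king on a4.
In check: no.
King squares — a3: attacked by Qc3; b3: attacked by Qc3; b4: attacked by Qc3; a5: attacked by Qc3; b5: attacked by Ka6.
Legal moves for Black: none.
Not in check and no legal moves → stalemate.

stalemate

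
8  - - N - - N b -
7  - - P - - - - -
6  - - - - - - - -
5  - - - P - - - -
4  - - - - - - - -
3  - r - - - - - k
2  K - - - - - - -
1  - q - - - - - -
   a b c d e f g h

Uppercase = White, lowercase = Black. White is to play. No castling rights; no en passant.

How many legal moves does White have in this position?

White to move; king on a2.
In check: yes, from the black queen on b1.
Legal moves: none.
Count: 0.

0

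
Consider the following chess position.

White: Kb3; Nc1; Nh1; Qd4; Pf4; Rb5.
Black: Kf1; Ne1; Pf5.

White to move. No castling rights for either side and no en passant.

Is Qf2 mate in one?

After Qf2: black king on f1; in check: yes, from the white queen on f2.
King squares — e1: own knight; g1: attacked by Qf2; e2: attacked by Nc1; f2: attacked by Nh1; g2: attacked by Qf2.
Black has no legal moves → checkmate.

yes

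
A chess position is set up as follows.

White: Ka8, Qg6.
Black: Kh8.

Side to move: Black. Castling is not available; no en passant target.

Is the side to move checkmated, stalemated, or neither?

stalemate

Black to move; black king on h8.
In check: no.
King squares — g7: attacked by Qg6; h7: attacked by Qg6; g8: attacked by Qg6.
Legal moves for Black: none.
Not in check and no legal moves → stalemate.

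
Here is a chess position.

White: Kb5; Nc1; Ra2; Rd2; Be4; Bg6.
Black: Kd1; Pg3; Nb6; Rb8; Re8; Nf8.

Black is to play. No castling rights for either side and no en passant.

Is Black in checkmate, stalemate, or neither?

Black to move; black king on d1.
In check: yes, from the white rook on d2.
Legal moves for Black: Ke1, Kxc1.
Black is in check but has 2 legal moves → neither.

neither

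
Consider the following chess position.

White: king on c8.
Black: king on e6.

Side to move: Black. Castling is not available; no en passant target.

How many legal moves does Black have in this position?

7

Black to move; king on e6.
In check: no.
Legal moves: Kf7, Ke7, Kf6, Kd6, Kf5, Ke5, Kd5.
Count: 7.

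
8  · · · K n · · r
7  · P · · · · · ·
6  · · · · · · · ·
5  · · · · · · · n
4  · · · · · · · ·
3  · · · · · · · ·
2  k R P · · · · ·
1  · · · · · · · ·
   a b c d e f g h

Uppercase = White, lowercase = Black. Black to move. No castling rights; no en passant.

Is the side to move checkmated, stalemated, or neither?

neither

Black to move; black king on a2.
In check: yes, from the white rook on b2.
King squares — a1: available; b1: attacked by Rb2; b2: available; a3: available; b3: attacked by Rb2.
Legal moves for Black: Ka3, Kxb2, Ka1.
Black is in check but has 3 legal moves → neither.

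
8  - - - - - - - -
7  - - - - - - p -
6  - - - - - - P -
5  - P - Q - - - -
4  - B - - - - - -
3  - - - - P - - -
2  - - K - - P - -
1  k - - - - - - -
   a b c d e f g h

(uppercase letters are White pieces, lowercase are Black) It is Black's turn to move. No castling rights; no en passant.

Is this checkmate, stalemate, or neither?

stalemate

Black to move; black king on a1.
In check: no.
King squares — b1: attacked by Kc2; a2: attacked by Qd5; b2: attacked by Kc2.
Legal moves for Black: none.
Not in check and no legal moves → stalemate.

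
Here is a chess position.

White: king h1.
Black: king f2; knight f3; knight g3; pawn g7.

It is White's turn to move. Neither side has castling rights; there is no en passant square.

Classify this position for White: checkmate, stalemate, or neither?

White to move; white king on h1.
In check: yes, from the black knight on g3.
King squares — g1: attacked by Kf2; g2: attacked by Kf2; h2: attacked by Nf3.
Legal moves for White: none.
In check with no legal moves → checkmate.

checkmate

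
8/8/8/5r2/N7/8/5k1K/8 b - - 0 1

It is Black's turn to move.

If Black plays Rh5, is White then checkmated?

After Rh5: white king on h2; in check: yes, from the black rook on h5.
King squares — g1: attacked by Kf2; h1: attacked by Rh5; g2: attacked by Kf2; g3: attacked by Kf2; h3: attacked by Rh5.
White has no legal moves → checkmate.

yes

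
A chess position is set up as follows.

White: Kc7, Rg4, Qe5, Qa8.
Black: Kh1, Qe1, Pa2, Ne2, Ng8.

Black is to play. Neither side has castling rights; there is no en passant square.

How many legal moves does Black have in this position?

Black to move; king on h1.
In check: yes, from the white queen on a8.
Legal moves: none.
Count: 0.

0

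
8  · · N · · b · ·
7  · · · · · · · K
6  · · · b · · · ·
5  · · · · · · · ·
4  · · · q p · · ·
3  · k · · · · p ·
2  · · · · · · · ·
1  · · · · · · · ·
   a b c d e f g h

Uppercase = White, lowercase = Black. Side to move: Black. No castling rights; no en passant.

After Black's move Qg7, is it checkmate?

yes

After Qg7: white king on h7; in check: yes, from the black queen on g7.
King squares — g6: attacked by Qg7; h6: attacked by Qg7; g7: attacked by Bf8; g8: attacked by Qg7; h8: attacked by Qg7.
White has no legal moves → checkmate.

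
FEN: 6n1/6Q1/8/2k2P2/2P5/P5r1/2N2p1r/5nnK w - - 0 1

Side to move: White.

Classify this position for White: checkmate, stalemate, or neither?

checkmate

White to move; white king on h1.
In check: yes, from the black rook on h2.
King squares — g1: attacked by Pf2; g2: attacked by Rh2; h2: attacked by Nf1.
Legal moves for White: none.
In check with no legal moves → checkmate.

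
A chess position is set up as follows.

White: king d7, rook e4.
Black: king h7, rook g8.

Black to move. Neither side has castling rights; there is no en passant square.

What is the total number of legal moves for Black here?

Black to move; king on h7.
In check: no.
Legal moves: Rh8, Rf8, Re8, Rd8+, Rc8, Rb8, Ra8, Rg7+, Rg6, Rg5, Rg4, Rg3, Rg2, Rg1, Kh8, Kg7, Kh6, Kg6.
Count: 18.

18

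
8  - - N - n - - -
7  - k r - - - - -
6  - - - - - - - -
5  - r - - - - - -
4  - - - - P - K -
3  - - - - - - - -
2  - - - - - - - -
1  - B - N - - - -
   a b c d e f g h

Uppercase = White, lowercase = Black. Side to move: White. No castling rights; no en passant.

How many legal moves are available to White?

White to move; king on g4.
In check: no.
Legal moves: Ne7, Na7, Nd6+, Nb6, Kh4, Kf4, Kh3, Kg3, Kf3, Ne3, Nc3, Nf2, Nb2, Bd3, Bc2, Ba2, e5.
Count: 17.

17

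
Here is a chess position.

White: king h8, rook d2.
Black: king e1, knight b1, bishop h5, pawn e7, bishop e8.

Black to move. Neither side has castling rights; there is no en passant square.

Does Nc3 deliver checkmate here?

no

After Nc3: white king on h8; in check: no.
White is not in check, so this cannot be checkmate.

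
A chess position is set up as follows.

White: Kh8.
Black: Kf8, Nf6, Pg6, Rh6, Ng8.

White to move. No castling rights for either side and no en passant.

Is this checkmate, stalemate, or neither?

checkmate

White to move; white king on h8.
In check: yes, from the black rook on h6.
King squares — g7: attacked by Kf8; h7: attacked by Nf6; g8: attacked by Nf6.
Legal moves for White: none.
In check with no legal moves → checkmate.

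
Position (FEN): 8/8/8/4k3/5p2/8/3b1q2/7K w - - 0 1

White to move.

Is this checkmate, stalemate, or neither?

White to move; white king on h1.
In check: no.
King squares — g1: attacked by Qf2; g2: attacked by Qf2; h2: attacked by Qf2.
Legal moves for White: none.
Not in check and no legal moves → stalemate.

stalemate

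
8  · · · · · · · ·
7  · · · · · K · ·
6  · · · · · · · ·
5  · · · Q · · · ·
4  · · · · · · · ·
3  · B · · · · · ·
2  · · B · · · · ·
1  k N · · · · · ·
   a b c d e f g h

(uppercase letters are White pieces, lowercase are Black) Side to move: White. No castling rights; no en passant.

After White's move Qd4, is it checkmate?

After Qd4: black king on a1; in check: yes, from the white queen on d4.
King squares — b1: attacked by Bc2; a2: attacked by Bb3; b2: attacked by Qd4.
Black has no legal moves → checkmate.

yes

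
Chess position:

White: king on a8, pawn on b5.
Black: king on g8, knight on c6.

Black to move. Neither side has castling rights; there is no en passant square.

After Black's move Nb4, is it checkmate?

no

After Nb4: white king on a8; in check: no.
White is not in check, so this cannot be checkmate.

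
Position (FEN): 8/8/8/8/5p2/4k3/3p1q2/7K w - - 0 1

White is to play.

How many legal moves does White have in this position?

0

White to move; king on h1.
In check: no.
Legal moves: none.
Count: 0.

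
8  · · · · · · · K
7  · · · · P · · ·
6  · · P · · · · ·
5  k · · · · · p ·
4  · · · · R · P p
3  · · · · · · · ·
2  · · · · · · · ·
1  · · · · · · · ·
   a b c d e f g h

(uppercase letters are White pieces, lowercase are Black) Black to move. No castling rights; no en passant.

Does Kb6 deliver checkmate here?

After Kb6: white king on h8; in check: no.
White is not in check, so this cannot be checkmate.

no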